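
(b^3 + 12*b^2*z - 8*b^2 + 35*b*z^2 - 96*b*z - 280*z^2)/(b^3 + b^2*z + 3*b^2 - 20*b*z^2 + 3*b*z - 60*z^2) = (-b^2 - 7*b*z + 8*b + 56*z)/(-b^2 + 4*b*z - 3*b + 12*z)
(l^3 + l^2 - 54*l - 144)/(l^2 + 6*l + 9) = (l^2 - 2*l - 48)/(l + 3)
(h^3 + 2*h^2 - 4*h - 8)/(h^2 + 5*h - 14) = (h^2 + 4*h + 4)/(h + 7)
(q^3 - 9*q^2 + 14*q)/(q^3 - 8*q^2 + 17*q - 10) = q*(q - 7)/(q^2 - 6*q + 5)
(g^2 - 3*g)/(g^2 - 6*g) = (g - 3)/(g - 6)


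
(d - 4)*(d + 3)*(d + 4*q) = d^3 + 4*d^2*q - d^2 - 4*d*q - 12*d - 48*q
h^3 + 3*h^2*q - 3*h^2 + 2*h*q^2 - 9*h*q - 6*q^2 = (h - 3)*(h + q)*(h + 2*q)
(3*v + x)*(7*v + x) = 21*v^2 + 10*v*x + x^2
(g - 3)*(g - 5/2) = g^2 - 11*g/2 + 15/2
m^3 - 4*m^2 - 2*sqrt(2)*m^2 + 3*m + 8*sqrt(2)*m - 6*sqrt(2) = (m - 3)*(m - 1)*(m - 2*sqrt(2))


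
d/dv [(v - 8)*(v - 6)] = 2*v - 14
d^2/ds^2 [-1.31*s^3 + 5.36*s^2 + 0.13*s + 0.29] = 10.72 - 7.86*s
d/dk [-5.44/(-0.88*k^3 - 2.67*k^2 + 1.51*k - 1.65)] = (-14.3616*k^2 - 29.0496*k + 8.2144)/(0.88*k^3 + 2.67*k^2 - 1.51*k + 1.65)^2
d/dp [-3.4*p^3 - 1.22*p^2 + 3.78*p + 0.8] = -10.2*p^2 - 2.44*p + 3.78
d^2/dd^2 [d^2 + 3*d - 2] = 2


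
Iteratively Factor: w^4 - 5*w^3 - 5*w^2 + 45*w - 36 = (w - 4)*(w^3 - w^2 - 9*w + 9) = (w - 4)*(w - 3)*(w^2 + 2*w - 3) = (w - 4)*(w - 3)*(w - 1)*(w + 3)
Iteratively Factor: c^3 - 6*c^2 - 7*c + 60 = (c + 3)*(c^2 - 9*c + 20) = (c - 5)*(c + 3)*(c - 4)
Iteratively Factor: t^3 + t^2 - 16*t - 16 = (t - 4)*(t^2 + 5*t + 4) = (t - 4)*(t + 4)*(t + 1)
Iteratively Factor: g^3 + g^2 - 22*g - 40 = (g + 2)*(g^2 - g - 20) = (g + 2)*(g + 4)*(g - 5)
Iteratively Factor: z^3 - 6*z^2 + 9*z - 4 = (z - 1)*(z^2 - 5*z + 4) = (z - 1)^2*(z - 4)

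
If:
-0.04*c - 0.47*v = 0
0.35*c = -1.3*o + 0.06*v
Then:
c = -11.75*v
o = 3.20961538461538*v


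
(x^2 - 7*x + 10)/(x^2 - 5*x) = (x - 2)/x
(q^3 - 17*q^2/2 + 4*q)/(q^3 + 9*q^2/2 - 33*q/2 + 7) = q*(q - 8)/(q^2 + 5*q - 14)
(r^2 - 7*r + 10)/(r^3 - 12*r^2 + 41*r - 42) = (r - 5)/(r^2 - 10*r + 21)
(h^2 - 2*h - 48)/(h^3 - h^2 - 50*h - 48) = 1/(h + 1)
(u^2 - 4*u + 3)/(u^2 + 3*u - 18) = (u - 1)/(u + 6)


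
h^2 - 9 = (h - 3)*(h + 3)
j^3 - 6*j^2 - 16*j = j*(j - 8)*(j + 2)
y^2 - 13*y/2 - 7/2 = (y - 7)*(y + 1/2)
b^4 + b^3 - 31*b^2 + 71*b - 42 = (b - 3)*(b - 2)*(b - 1)*(b + 7)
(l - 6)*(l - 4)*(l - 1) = l^3 - 11*l^2 + 34*l - 24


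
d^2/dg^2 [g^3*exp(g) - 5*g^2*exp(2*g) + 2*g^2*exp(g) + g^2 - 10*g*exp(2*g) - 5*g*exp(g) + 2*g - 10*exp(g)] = g^3*exp(g) - 20*g^2*exp(2*g) + 8*g^2*exp(g) - 80*g*exp(2*g) + 9*g*exp(g) - 50*exp(2*g) - 16*exp(g) + 2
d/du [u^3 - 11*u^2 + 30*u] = 3*u^2 - 22*u + 30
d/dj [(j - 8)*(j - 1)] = 2*j - 9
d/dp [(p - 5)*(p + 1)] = 2*p - 4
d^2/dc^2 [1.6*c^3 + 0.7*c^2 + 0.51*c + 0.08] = 9.6*c + 1.4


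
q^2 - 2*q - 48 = (q - 8)*(q + 6)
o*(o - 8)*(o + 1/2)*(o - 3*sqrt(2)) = o^4 - 15*o^3/2 - 3*sqrt(2)*o^3 - 4*o^2 + 45*sqrt(2)*o^2/2 + 12*sqrt(2)*o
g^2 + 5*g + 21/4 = (g + 3/2)*(g + 7/2)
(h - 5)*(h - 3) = h^2 - 8*h + 15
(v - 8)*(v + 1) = v^2 - 7*v - 8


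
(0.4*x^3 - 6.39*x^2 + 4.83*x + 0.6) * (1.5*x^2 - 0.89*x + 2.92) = 0.6*x^5 - 9.941*x^4 + 14.1001*x^3 - 22.0575*x^2 + 13.5696*x + 1.752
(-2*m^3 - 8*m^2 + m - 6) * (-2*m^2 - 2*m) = 4*m^5 + 20*m^4 + 14*m^3 + 10*m^2 + 12*m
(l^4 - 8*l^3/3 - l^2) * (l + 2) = l^5 - 2*l^4/3 - 19*l^3/3 - 2*l^2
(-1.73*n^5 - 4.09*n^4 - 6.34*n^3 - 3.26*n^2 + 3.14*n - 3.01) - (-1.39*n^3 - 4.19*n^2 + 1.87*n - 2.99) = -1.73*n^5 - 4.09*n^4 - 4.95*n^3 + 0.930000000000001*n^2 + 1.27*n - 0.0199999999999996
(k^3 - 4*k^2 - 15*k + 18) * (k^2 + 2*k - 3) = k^5 - 2*k^4 - 26*k^3 + 81*k - 54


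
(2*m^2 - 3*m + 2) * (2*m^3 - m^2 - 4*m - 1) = 4*m^5 - 8*m^4 - m^3 + 8*m^2 - 5*m - 2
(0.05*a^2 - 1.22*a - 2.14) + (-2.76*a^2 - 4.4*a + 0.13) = -2.71*a^2 - 5.62*a - 2.01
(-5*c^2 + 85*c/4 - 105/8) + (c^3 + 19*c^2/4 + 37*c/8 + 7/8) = c^3 - c^2/4 + 207*c/8 - 49/4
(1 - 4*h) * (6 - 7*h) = 28*h^2 - 31*h + 6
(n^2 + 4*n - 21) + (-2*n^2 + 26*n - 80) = -n^2 + 30*n - 101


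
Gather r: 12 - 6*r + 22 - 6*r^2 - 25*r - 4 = -6*r^2 - 31*r + 30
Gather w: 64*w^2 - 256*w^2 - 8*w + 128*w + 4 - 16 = -192*w^2 + 120*w - 12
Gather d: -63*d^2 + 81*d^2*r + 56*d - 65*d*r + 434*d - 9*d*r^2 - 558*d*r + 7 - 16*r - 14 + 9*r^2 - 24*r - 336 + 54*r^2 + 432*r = d^2*(81*r - 63) + d*(-9*r^2 - 623*r + 490) + 63*r^2 + 392*r - 343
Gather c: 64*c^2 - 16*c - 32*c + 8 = 64*c^2 - 48*c + 8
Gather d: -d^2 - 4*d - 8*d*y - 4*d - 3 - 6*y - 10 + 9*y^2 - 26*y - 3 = -d^2 + d*(-8*y - 8) + 9*y^2 - 32*y - 16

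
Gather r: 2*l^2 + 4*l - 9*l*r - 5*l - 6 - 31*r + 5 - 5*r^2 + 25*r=2*l^2 - l - 5*r^2 + r*(-9*l - 6) - 1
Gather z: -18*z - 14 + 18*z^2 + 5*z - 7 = 18*z^2 - 13*z - 21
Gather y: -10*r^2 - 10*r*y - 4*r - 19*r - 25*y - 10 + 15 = -10*r^2 - 23*r + y*(-10*r - 25) + 5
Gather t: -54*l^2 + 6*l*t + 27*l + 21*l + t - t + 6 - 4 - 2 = -54*l^2 + 6*l*t + 48*l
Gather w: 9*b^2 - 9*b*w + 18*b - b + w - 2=9*b^2 + 17*b + w*(1 - 9*b) - 2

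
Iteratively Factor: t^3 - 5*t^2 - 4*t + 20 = (t + 2)*(t^2 - 7*t + 10) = (t - 5)*(t + 2)*(t - 2)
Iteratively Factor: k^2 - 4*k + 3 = (k - 1)*(k - 3)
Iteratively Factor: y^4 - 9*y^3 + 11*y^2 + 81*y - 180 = (y - 5)*(y^3 - 4*y^2 - 9*y + 36) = (y - 5)*(y + 3)*(y^2 - 7*y + 12) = (y - 5)*(y - 4)*(y + 3)*(y - 3)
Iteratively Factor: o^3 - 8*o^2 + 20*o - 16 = (o - 2)*(o^2 - 6*o + 8) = (o - 2)^2*(o - 4)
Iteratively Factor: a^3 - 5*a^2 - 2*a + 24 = (a - 4)*(a^2 - a - 6) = (a - 4)*(a - 3)*(a + 2)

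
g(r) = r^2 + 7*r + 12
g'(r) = 2*r + 7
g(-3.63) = -0.23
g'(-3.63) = -0.26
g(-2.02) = 1.94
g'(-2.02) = 2.96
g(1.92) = 29.13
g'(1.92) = 10.84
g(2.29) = 33.27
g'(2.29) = 11.58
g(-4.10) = 0.11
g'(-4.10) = -1.20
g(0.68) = 17.22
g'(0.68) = 8.36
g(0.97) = 19.73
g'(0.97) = 8.94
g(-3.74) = -0.19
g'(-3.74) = -0.48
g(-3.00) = 0.00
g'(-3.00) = 1.00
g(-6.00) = 6.00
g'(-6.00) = -5.00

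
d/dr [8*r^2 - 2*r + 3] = 16*r - 2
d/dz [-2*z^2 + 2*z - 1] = 2 - 4*z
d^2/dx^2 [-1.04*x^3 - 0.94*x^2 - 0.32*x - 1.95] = -6.24*x - 1.88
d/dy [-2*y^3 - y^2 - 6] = 2*y*(-3*y - 1)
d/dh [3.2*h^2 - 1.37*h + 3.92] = 6.4*h - 1.37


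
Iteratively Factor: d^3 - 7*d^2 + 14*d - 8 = (d - 2)*(d^2 - 5*d + 4) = (d - 4)*(d - 2)*(d - 1)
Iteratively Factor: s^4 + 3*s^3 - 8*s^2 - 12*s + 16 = (s - 2)*(s^3 + 5*s^2 + 2*s - 8) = (s - 2)*(s + 4)*(s^2 + s - 2) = (s - 2)*(s - 1)*(s + 4)*(s + 2)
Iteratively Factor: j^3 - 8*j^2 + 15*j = (j - 5)*(j^2 - 3*j) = (j - 5)*(j - 3)*(j)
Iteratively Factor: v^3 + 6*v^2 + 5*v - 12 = (v + 3)*(v^2 + 3*v - 4) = (v + 3)*(v + 4)*(v - 1)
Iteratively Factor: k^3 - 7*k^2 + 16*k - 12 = (k - 2)*(k^2 - 5*k + 6) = (k - 2)^2*(k - 3)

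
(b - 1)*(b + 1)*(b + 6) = b^3 + 6*b^2 - b - 6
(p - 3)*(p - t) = p^2 - p*t - 3*p + 3*t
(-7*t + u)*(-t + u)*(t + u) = 7*t^3 - t^2*u - 7*t*u^2 + u^3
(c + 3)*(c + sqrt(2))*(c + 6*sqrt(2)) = c^3 + 3*c^2 + 7*sqrt(2)*c^2 + 12*c + 21*sqrt(2)*c + 36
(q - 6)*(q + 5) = q^2 - q - 30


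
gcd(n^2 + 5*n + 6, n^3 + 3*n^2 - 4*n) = 1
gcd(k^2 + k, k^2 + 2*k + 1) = k + 1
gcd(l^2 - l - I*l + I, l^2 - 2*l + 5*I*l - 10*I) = 1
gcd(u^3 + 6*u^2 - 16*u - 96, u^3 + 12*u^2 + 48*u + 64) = u + 4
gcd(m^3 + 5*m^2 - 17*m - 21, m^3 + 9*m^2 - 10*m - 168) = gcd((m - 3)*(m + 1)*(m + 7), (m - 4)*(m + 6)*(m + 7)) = m + 7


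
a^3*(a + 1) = a^4 + a^3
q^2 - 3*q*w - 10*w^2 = (q - 5*w)*(q + 2*w)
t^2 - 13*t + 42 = (t - 7)*(t - 6)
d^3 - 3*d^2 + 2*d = d*(d - 2)*(d - 1)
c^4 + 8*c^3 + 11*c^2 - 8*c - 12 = (c - 1)*(c + 1)*(c + 2)*(c + 6)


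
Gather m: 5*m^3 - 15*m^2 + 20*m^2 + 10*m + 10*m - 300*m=5*m^3 + 5*m^2 - 280*m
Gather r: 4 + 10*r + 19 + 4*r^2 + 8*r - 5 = 4*r^2 + 18*r + 18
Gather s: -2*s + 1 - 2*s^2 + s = -2*s^2 - s + 1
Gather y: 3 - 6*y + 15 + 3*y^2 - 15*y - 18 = 3*y^2 - 21*y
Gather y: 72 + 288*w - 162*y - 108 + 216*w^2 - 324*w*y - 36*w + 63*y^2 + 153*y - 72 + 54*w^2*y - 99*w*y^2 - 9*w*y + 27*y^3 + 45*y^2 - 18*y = 216*w^2 + 252*w + 27*y^3 + y^2*(108 - 99*w) + y*(54*w^2 - 333*w - 27) - 108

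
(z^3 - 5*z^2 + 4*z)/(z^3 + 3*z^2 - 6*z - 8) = z*(z^2 - 5*z + 4)/(z^3 + 3*z^2 - 6*z - 8)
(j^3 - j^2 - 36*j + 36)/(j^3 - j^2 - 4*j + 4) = (j^2 - 36)/(j^2 - 4)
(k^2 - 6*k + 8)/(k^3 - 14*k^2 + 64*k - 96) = (k - 2)/(k^2 - 10*k + 24)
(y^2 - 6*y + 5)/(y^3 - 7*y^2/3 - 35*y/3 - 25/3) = 3*(y - 1)/(3*y^2 + 8*y + 5)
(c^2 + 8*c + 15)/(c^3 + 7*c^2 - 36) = (c + 5)/(c^2 + 4*c - 12)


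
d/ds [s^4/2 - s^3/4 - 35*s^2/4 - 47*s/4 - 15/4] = 2*s^3 - 3*s^2/4 - 35*s/2 - 47/4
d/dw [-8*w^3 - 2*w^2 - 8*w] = -24*w^2 - 4*w - 8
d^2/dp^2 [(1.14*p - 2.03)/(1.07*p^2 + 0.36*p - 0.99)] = ((3.5234 - 7.3188*p)*(1.07*p^2 + 0.36*p - 0.99) + (1.14*p - 2.03)*(2.14*p + 0.36)*(4.28*p + 0.72))/(1.07*p^2 + 0.36*p - 0.99)^3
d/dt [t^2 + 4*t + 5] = 2*t + 4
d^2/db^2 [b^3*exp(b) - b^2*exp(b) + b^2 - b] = b^3*exp(b) + 5*b^2*exp(b) + 2*b*exp(b) - 2*exp(b) + 2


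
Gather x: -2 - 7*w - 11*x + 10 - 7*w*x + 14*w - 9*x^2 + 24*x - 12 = 7*w - 9*x^2 + x*(13 - 7*w) - 4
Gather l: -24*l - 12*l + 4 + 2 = 6 - 36*l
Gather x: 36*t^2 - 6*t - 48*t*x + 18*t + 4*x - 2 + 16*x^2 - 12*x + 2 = 36*t^2 + 12*t + 16*x^2 + x*(-48*t - 8)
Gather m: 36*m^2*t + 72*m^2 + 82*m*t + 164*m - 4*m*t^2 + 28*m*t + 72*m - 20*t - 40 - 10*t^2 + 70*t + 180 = m^2*(36*t + 72) + m*(-4*t^2 + 110*t + 236) - 10*t^2 + 50*t + 140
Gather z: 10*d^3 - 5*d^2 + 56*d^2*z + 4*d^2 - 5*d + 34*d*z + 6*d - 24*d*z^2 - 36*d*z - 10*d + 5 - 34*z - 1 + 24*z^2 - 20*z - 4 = 10*d^3 - d^2 - 9*d + z^2*(24 - 24*d) + z*(56*d^2 - 2*d - 54)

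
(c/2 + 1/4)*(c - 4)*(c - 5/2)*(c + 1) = c^4/2 - 5*c^3/2 + 3*c^2/8 + 47*c/8 + 5/2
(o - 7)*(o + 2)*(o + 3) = o^3 - 2*o^2 - 29*o - 42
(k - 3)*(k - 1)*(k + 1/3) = k^3 - 11*k^2/3 + 5*k/3 + 1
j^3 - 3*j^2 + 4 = (j - 2)^2*(j + 1)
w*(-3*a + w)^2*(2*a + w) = 18*a^3*w - 3*a^2*w^2 - 4*a*w^3 + w^4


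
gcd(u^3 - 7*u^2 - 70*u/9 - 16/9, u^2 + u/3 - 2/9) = u + 2/3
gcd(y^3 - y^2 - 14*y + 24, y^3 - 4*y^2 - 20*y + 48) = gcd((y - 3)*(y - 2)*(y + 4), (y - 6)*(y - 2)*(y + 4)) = y^2 + 2*y - 8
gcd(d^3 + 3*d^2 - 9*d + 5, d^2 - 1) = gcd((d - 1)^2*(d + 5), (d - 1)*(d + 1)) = d - 1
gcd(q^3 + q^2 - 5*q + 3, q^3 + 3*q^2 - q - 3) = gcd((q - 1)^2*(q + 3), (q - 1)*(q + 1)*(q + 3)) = q^2 + 2*q - 3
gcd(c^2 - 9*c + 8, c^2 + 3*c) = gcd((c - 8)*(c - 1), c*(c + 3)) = 1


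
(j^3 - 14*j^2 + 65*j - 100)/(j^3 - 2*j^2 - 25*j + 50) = (j^2 - 9*j + 20)/(j^2 + 3*j - 10)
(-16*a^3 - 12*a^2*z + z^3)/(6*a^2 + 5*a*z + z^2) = (-8*a^2 - 2*a*z + z^2)/(3*a + z)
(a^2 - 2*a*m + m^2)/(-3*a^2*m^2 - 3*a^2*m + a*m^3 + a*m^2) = (-a^2 + 2*a*m - m^2)/(a*m*(3*a*m + 3*a - m^2 - m))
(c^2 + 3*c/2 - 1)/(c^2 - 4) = (c - 1/2)/(c - 2)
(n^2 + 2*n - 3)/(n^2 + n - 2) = (n + 3)/(n + 2)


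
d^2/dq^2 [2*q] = 0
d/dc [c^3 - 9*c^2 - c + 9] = 3*c^2 - 18*c - 1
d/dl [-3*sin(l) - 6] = -3*cos(l)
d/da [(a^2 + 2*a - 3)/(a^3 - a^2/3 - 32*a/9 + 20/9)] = 9*(-9*a^4 - 36*a^3 + 55*a^2 + 22*a - 56)/(81*a^6 - 54*a^5 - 567*a^4 + 552*a^3 + 904*a^2 - 1280*a + 400)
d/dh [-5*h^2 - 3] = -10*h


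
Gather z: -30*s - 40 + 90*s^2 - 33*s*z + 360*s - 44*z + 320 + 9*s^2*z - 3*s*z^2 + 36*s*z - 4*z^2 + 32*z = 90*s^2 + 330*s + z^2*(-3*s - 4) + z*(9*s^2 + 3*s - 12) + 280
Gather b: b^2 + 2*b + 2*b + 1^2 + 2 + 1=b^2 + 4*b + 4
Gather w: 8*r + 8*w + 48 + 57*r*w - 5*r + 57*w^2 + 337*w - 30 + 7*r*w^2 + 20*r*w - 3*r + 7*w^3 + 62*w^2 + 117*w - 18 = 7*w^3 + w^2*(7*r + 119) + w*(77*r + 462)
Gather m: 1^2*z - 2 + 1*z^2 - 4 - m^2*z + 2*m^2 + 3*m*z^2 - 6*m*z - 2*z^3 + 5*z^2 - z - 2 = m^2*(2 - z) + m*(3*z^2 - 6*z) - 2*z^3 + 6*z^2 - 8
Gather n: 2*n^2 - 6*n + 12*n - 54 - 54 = 2*n^2 + 6*n - 108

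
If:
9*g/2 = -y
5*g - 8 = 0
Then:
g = 8/5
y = -36/5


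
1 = 1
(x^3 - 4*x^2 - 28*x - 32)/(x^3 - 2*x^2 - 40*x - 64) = (x + 2)/(x + 4)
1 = 1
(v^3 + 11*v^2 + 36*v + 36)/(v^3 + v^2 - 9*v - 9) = (v^2 + 8*v + 12)/(v^2 - 2*v - 3)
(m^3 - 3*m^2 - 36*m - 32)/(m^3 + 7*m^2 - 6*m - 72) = (m^2 - 7*m - 8)/(m^2 + 3*m - 18)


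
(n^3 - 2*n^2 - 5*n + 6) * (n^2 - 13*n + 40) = n^5 - 15*n^4 + 61*n^3 - 9*n^2 - 278*n + 240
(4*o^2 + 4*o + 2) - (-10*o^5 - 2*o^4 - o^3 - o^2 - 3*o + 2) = 10*o^5 + 2*o^4 + o^3 + 5*o^2 + 7*o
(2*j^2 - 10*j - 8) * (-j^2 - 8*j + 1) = -2*j^4 - 6*j^3 + 90*j^2 + 54*j - 8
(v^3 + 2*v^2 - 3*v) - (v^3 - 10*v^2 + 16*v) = 12*v^2 - 19*v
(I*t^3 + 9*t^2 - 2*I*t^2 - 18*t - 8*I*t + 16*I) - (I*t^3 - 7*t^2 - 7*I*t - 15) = 16*t^2 - 2*I*t^2 - 18*t - I*t + 15 + 16*I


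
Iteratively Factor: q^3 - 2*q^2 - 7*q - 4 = (q + 1)*(q^2 - 3*q - 4) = (q + 1)^2*(q - 4)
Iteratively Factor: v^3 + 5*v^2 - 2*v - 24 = (v + 3)*(v^2 + 2*v - 8) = (v - 2)*(v + 3)*(v + 4)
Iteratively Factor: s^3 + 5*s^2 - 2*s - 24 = (s + 4)*(s^2 + s - 6) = (s - 2)*(s + 4)*(s + 3)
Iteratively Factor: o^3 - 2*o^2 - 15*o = (o)*(o^2 - 2*o - 15) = o*(o + 3)*(o - 5)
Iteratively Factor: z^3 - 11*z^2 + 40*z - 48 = (z - 4)*(z^2 - 7*z + 12) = (z - 4)^2*(z - 3)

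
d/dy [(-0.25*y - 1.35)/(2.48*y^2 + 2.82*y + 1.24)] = (0.62*y^2 + 6.696*y + 3.497)/(6.1504*y^4 + 13.9872*y^3 + 14.1028*y^2 + 6.9936*y + 1.5376)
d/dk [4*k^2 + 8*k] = 8*k + 8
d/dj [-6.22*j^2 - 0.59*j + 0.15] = -12.44*j - 0.59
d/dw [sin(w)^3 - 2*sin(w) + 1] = -3*cos(w)^3 + cos(w)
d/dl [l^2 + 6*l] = 2*l + 6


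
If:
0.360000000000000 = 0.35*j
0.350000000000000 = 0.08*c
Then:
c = 4.38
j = 1.03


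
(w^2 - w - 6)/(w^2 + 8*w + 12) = (w - 3)/(w + 6)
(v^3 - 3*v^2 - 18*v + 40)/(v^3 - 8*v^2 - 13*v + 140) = (v - 2)/(v - 7)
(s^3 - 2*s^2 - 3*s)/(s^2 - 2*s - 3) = s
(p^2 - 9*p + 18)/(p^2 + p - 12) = (p - 6)/(p + 4)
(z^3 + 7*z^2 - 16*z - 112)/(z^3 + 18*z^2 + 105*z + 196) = (z - 4)/(z + 7)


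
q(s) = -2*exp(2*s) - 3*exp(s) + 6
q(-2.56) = 5.76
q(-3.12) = 5.86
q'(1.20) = -54.05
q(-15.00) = 6.00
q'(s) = -4*exp(2*s) - 3*exp(s) = (-4*exp(s) - 3)*exp(s)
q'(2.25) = -388.53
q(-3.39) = 5.90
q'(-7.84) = -0.00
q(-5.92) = 5.99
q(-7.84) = 6.00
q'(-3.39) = -0.11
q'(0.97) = -35.75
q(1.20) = -26.01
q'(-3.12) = -0.14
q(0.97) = -15.83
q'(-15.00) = 0.00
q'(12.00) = -105956976783.75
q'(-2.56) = -0.26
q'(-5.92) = -0.01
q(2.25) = -202.50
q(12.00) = -52978732518.06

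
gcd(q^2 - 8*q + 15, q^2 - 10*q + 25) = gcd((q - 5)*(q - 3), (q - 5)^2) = q - 5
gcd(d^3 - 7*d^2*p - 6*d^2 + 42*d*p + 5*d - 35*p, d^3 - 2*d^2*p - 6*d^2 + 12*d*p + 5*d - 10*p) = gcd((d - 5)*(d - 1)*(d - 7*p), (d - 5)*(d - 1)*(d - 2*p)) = d^2 - 6*d + 5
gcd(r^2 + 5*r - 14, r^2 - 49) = r + 7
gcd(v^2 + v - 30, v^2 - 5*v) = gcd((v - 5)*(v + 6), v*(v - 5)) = v - 5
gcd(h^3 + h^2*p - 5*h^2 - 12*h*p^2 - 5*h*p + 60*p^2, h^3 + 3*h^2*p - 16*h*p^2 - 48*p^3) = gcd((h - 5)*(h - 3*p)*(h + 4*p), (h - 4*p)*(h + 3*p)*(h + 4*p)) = h + 4*p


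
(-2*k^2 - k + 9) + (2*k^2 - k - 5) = 4 - 2*k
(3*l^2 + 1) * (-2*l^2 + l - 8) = -6*l^4 + 3*l^3 - 26*l^2 + l - 8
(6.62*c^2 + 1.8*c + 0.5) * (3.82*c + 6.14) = 25.2884*c^3 + 47.5228*c^2 + 12.962*c + 3.07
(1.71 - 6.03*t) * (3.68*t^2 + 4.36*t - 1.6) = -22.1904*t^3 - 19.998*t^2 + 17.1036*t - 2.736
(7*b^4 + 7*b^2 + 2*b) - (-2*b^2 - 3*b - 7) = 7*b^4 + 9*b^2 + 5*b + 7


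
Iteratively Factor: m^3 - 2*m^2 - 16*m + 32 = (m - 2)*(m^2 - 16) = (m - 2)*(m + 4)*(m - 4)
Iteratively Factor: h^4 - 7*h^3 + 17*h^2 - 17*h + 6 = (h - 1)*(h^3 - 6*h^2 + 11*h - 6) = (h - 1)^2*(h^2 - 5*h + 6) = (h - 2)*(h - 1)^2*(h - 3)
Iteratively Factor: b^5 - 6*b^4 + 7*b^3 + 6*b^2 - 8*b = (b + 1)*(b^4 - 7*b^3 + 14*b^2 - 8*b) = (b - 1)*(b + 1)*(b^3 - 6*b^2 + 8*b) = (b - 2)*(b - 1)*(b + 1)*(b^2 - 4*b) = b*(b - 2)*(b - 1)*(b + 1)*(b - 4)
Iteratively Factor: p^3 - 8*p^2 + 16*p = (p)*(p^2 - 8*p + 16) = p*(p - 4)*(p - 4)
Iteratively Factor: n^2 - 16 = (n + 4)*(n - 4)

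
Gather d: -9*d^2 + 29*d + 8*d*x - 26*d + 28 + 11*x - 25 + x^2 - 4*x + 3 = -9*d^2 + d*(8*x + 3) + x^2 + 7*x + 6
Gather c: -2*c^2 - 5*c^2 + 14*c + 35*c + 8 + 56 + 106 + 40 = -7*c^2 + 49*c + 210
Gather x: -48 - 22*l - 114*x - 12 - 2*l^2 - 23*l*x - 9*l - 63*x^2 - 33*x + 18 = -2*l^2 - 31*l - 63*x^2 + x*(-23*l - 147) - 42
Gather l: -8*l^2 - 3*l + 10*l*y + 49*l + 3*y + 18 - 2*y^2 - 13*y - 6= -8*l^2 + l*(10*y + 46) - 2*y^2 - 10*y + 12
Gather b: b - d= b - d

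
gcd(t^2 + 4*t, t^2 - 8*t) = t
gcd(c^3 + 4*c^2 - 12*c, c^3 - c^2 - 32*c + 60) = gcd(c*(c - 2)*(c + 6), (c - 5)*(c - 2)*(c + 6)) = c^2 + 4*c - 12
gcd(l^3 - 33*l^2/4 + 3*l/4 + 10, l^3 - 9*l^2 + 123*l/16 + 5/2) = l^2 - 37*l/4 + 10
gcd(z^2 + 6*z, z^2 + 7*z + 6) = z + 6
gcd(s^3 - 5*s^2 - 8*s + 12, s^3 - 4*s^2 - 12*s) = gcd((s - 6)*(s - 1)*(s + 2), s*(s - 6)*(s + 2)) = s^2 - 4*s - 12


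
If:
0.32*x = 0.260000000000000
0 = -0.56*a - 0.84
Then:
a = -1.50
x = 0.81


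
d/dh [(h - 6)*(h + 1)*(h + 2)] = 3*h^2 - 6*h - 16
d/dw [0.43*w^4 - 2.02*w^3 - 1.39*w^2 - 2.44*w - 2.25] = 1.72*w^3 - 6.06*w^2 - 2.78*w - 2.44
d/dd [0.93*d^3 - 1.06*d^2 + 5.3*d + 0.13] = 2.79*d^2 - 2.12*d + 5.3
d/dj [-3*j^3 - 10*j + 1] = -9*j^2 - 10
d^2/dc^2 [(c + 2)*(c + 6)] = 2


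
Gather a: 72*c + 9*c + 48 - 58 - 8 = 81*c - 18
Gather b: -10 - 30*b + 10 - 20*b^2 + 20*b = -20*b^2 - 10*b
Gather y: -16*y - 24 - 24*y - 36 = -40*y - 60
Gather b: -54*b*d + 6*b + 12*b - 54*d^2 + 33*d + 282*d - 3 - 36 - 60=b*(18 - 54*d) - 54*d^2 + 315*d - 99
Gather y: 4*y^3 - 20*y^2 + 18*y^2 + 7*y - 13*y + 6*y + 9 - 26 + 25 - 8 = 4*y^3 - 2*y^2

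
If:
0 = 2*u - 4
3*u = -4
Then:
No Solution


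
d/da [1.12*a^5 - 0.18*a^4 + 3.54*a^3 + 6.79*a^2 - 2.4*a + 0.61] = 5.6*a^4 - 0.72*a^3 + 10.62*a^2 + 13.58*a - 2.4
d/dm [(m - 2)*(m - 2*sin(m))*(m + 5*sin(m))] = (2 - m)*(m + 5*sin(m))*(2*cos(m) - 1) + (m - 2)*(m - 2*sin(m))*(5*cos(m) + 1) + (m - 2*sin(m))*(m + 5*sin(m))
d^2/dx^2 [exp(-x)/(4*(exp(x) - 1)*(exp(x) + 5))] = (9*exp(4*x) + 44*exp(3*x) + 54*exp(2*x) - 60*exp(x) + 25)*exp(-x)/(4*(exp(6*x) + 12*exp(5*x) + 33*exp(4*x) - 56*exp(3*x) - 165*exp(2*x) + 300*exp(x) - 125))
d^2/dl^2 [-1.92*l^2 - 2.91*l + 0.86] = -3.84000000000000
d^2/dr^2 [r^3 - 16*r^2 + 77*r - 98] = 6*r - 32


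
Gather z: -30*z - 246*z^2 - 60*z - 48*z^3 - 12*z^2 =-48*z^3 - 258*z^2 - 90*z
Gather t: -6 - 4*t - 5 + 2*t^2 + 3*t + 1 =2*t^2 - t - 10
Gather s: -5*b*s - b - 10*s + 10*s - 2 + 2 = -5*b*s - b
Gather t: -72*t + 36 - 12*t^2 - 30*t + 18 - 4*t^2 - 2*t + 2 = -16*t^2 - 104*t + 56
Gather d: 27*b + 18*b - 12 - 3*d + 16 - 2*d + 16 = 45*b - 5*d + 20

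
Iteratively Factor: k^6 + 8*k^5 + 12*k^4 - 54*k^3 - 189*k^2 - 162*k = (k + 3)*(k^5 + 5*k^4 - 3*k^3 - 45*k^2 - 54*k) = (k - 3)*(k + 3)*(k^4 + 8*k^3 + 21*k^2 + 18*k) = k*(k - 3)*(k + 3)*(k^3 + 8*k^2 + 21*k + 18) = k*(k - 3)*(k + 3)^2*(k^2 + 5*k + 6) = k*(k - 3)*(k + 3)^3*(k + 2)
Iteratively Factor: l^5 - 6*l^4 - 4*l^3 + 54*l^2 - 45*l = (l + 3)*(l^4 - 9*l^3 + 23*l^2 - 15*l) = (l - 1)*(l + 3)*(l^3 - 8*l^2 + 15*l) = l*(l - 1)*(l + 3)*(l^2 - 8*l + 15) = l*(l - 3)*(l - 1)*(l + 3)*(l - 5)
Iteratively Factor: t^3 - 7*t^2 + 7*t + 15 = (t - 5)*(t^2 - 2*t - 3) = (t - 5)*(t + 1)*(t - 3)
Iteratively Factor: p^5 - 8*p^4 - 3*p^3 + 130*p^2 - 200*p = (p)*(p^4 - 8*p^3 - 3*p^2 + 130*p - 200) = p*(p - 5)*(p^3 - 3*p^2 - 18*p + 40) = p*(p - 5)*(p - 2)*(p^2 - p - 20) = p*(p - 5)*(p - 2)*(p + 4)*(p - 5)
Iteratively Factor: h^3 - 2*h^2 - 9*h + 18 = (h - 3)*(h^2 + h - 6) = (h - 3)*(h + 3)*(h - 2)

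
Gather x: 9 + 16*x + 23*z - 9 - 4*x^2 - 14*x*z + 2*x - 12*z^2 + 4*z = -4*x^2 + x*(18 - 14*z) - 12*z^2 + 27*z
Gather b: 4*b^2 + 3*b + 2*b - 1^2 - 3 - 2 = 4*b^2 + 5*b - 6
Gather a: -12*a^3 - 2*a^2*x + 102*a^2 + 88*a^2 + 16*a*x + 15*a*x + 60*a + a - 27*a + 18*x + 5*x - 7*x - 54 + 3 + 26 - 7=-12*a^3 + a^2*(190 - 2*x) + a*(31*x + 34) + 16*x - 32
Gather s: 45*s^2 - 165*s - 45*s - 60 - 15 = 45*s^2 - 210*s - 75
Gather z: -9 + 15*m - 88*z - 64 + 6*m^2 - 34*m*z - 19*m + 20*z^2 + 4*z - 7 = 6*m^2 - 4*m + 20*z^2 + z*(-34*m - 84) - 80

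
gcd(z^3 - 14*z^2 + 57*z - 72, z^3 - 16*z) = 1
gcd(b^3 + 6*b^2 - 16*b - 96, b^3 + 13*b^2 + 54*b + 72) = b^2 + 10*b + 24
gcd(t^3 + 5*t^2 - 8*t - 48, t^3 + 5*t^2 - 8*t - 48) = t^3 + 5*t^2 - 8*t - 48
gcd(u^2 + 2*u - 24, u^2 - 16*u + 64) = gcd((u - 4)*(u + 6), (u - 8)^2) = 1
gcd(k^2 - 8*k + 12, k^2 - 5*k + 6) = k - 2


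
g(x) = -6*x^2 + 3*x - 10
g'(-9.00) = 111.00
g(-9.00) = -523.00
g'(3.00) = -33.00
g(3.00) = -55.00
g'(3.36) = -37.32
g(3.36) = -67.66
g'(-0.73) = 11.76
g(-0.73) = -15.39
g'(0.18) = 0.84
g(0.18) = -9.65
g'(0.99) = -8.88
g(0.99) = -12.91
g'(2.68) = -29.16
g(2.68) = -45.05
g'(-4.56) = 57.72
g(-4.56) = -148.44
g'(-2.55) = 33.60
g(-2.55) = -56.66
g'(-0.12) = 4.44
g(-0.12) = -10.45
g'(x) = 3 - 12*x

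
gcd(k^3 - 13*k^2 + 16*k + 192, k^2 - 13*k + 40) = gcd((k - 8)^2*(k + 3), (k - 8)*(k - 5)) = k - 8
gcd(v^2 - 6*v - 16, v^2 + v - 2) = v + 2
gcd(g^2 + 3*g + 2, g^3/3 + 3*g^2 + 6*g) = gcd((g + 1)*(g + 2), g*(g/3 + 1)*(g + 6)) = 1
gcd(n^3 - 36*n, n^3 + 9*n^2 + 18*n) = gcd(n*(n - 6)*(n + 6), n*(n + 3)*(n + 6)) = n^2 + 6*n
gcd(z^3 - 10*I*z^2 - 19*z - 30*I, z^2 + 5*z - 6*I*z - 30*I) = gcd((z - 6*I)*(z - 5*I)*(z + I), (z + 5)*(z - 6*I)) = z - 6*I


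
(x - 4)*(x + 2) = x^2 - 2*x - 8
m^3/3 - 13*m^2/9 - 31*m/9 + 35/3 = (m/3 + 1)*(m - 5)*(m - 7/3)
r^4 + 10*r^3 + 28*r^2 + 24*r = r*(r + 2)^2*(r + 6)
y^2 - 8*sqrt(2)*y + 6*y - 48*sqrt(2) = (y + 6)*(y - 8*sqrt(2))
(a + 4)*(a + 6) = a^2 + 10*a + 24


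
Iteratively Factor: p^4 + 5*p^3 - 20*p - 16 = (p + 1)*(p^3 + 4*p^2 - 4*p - 16) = (p + 1)*(p + 4)*(p^2 - 4) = (p - 2)*(p + 1)*(p + 4)*(p + 2)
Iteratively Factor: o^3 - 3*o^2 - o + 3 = (o - 3)*(o^2 - 1) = (o - 3)*(o - 1)*(o + 1)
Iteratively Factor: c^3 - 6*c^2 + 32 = (c - 4)*(c^2 - 2*c - 8) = (c - 4)*(c + 2)*(c - 4)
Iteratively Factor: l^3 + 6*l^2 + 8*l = (l + 4)*(l^2 + 2*l) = l*(l + 4)*(l + 2)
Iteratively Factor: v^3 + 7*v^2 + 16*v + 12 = (v + 2)*(v^2 + 5*v + 6) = (v + 2)^2*(v + 3)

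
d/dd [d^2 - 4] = 2*d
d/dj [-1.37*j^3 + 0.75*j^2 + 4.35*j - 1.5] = -4.11*j^2 + 1.5*j + 4.35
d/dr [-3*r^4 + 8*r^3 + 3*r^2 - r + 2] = -12*r^3 + 24*r^2 + 6*r - 1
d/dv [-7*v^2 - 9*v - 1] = -14*v - 9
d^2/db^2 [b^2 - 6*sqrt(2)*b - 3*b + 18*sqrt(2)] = 2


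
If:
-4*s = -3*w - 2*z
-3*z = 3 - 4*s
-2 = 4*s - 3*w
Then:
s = 0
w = 2/3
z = -1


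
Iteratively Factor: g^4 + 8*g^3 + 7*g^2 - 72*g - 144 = (g + 3)*(g^3 + 5*g^2 - 8*g - 48) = (g + 3)*(g + 4)*(g^2 + g - 12) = (g - 3)*(g + 3)*(g + 4)*(g + 4)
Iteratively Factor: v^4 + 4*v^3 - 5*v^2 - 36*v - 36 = (v + 2)*(v^3 + 2*v^2 - 9*v - 18) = (v + 2)*(v + 3)*(v^2 - v - 6) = (v + 2)^2*(v + 3)*(v - 3)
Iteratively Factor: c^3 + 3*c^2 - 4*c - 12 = (c + 2)*(c^2 + c - 6) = (c + 2)*(c + 3)*(c - 2)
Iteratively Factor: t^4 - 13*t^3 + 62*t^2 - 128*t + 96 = (t - 4)*(t^3 - 9*t^2 + 26*t - 24) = (t - 4)^2*(t^2 - 5*t + 6) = (t - 4)^2*(t - 3)*(t - 2)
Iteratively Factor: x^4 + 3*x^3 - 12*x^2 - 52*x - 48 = (x + 2)*(x^3 + x^2 - 14*x - 24) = (x - 4)*(x + 2)*(x^2 + 5*x + 6) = (x - 4)*(x + 2)*(x + 3)*(x + 2)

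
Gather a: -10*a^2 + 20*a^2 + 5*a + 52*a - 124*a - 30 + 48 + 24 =10*a^2 - 67*a + 42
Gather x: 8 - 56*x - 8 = -56*x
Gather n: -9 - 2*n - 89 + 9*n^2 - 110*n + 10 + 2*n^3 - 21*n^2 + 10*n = 2*n^3 - 12*n^2 - 102*n - 88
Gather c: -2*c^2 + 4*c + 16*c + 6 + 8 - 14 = -2*c^2 + 20*c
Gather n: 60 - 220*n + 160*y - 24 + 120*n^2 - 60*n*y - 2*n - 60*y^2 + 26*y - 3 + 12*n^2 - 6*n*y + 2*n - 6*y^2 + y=132*n^2 + n*(-66*y - 220) - 66*y^2 + 187*y + 33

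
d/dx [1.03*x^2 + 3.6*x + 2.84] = 2.06*x + 3.6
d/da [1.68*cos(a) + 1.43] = -1.68*sin(a)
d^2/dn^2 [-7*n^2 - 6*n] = -14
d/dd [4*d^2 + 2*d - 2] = 8*d + 2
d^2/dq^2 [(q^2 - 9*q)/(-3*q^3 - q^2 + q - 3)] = 2*(-9*q^6 + 243*q^5 + 72*q^4 + 98*q^3 - 477*q^2 - 81*q + 18)/(27*q^9 + 27*q^8 - 18*q^7 + 64*q^6 + 60*q^5 - 42*q^4 + 62*q^3 + 36*q^2 - 27*q + 27)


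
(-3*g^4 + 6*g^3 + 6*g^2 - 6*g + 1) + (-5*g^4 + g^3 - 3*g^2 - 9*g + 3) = -8*g^4 + 7*g^3 + 3*g^2 - 15*g + 4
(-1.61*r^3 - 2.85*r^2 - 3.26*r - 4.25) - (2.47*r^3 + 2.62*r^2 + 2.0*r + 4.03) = -4.08*r^3 - 5.47*r^2 - 5.26*r - 8.28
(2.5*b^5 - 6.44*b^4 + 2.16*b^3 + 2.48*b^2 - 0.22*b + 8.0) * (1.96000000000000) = 4.9*b^5 - 12.6224*b^4 + 4.2336*b^3 + 4.8608*b^2 - 0.4312*b + 15.68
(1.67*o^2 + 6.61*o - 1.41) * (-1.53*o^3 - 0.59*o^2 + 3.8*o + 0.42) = -2.5551*o^5 - 11.0986*o^4 + 4.6034*o^3 + 26.6513*o^2 - 2.5818*o - 0.5922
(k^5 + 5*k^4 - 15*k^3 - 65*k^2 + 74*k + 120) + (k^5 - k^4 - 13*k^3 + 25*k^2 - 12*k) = 2*k^5 + 4*k^4 - 28*k^3 - 40*k^2 + 62*k + 120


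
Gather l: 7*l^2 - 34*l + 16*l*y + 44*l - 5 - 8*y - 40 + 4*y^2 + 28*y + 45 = 7*l^2 + l*(16*y + 10) + 4*y^2 + 20*y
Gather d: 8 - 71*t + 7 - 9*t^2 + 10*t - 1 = -9*t^2 - 61*t + 14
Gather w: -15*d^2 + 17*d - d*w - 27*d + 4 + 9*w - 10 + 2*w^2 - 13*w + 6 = -15*d^2 - 10*d + 2*w^2 + w*(-d - 4)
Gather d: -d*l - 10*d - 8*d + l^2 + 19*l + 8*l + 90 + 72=d*(-l - 18) + l^2 + 27*l + 162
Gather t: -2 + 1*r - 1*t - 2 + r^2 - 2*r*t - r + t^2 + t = r^2 - 2*r*t + t^2 - 4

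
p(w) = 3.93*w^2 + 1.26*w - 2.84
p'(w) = 7.86*w + 1.26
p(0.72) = 0.10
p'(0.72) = 6.92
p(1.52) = 8.16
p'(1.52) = 13.21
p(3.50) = 49.71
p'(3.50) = 28.77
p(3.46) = 48.57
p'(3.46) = 28.46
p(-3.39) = 38.05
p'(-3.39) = -25.39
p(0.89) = 1.39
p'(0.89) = 8.26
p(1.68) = 10.37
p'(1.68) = 14.46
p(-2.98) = 28.31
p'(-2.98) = -22.16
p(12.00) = 578.20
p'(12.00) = 95.58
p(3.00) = 36.31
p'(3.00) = 24.84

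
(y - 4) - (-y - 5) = 2*y + 1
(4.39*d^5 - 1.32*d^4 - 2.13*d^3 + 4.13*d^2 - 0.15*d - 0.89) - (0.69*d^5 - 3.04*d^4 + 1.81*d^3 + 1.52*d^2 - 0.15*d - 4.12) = 3.7*d^5 + 1.72*d^4 - 3.94*d^3 + 2.61*d^2 + 3.23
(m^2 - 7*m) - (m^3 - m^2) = -m^3 + 2*m^2 - 7*m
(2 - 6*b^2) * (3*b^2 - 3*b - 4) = -18*b^4 + 18*b^3 + 30*b^2 - 6*b - 8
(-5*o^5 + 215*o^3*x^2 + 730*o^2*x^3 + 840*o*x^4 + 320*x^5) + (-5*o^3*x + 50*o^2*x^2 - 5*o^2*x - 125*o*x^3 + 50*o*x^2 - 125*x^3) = -5*o^5 + 215*o^3*x^2 - 5*o^3*x + 730*o^2*x^3 + 50*o^2*x^2 - 5*o^2*x + 840*o*x^4 - 125*o*x^3 + 50*o*x^2 + 320*x^5 - 125*x^3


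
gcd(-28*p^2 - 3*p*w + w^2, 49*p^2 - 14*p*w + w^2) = 7*p - w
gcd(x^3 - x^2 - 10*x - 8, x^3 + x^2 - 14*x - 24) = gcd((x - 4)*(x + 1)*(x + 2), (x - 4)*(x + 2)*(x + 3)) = x^2 - 2*x - 8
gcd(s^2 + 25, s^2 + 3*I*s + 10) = s + 5*I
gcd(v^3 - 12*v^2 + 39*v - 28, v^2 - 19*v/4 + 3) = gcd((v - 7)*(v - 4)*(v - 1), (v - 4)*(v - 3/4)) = v - 4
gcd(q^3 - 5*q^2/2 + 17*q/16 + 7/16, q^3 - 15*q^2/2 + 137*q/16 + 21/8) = q^2 - 3*q/2 - 7/16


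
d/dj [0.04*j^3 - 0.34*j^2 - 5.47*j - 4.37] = 0.12*j^2 - 0.68*j - 5.47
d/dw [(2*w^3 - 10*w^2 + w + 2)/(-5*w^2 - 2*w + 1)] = (-10*w^4 - 8*w^3 + 31*w^2 + 5)/(25*w^4 + 20*w^3 - 6*w^2 - 4*w + 1)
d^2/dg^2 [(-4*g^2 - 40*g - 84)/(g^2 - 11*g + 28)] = 168*(-g^3 + g^2 + 73*g - 277)/(g^6 - 33*g^5 + 447*g^4 - 3179*g^3 + 12516*g^2 - 25872*g + 21952)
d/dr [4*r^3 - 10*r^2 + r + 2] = 12*r^2 - 20*r + 1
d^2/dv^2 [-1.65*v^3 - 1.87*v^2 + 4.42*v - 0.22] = -9.9*v - 3.74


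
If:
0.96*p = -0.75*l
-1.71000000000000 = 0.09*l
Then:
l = -19.00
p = 14.84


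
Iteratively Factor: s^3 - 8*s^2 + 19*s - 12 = (s - 3)*(s^2 - 5*s + 4) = (s - 3)*(s - 1)*(s - 4)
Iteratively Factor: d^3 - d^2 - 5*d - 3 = (d + 1)*(d^2 - 2*d - 3) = (d + 1)^2*(d - 3)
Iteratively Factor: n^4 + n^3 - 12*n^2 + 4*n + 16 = (n - 2)*(n^3 + 3*n^2 - 6*n - 8) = (n - 2)*(n + 1)*(n^2 + 2*n - 8) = (n - 2)*(n + 1)*(n + 4)*(n - 2)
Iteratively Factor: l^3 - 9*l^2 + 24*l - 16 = (l - 1)*(l^2 - 8*l + 16) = (l - 4)*(l - 1)*(l - 4)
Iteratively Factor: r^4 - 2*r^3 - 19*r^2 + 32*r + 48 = (r - 4)*(r^3 + 2*r^2 - 11*r - 12) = (r - 4)*(r + 1)*(r^2 + r - 12) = (r - 4)*(r - 3)*(r + 1)*(r + 4)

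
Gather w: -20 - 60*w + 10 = -60*w - 10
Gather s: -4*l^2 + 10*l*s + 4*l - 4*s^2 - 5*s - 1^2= -4*l^2 + 4*l - 4*s^2 + s*(10*l - 5) - 1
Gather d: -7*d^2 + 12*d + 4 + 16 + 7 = -7*d^2 + 12*d + 27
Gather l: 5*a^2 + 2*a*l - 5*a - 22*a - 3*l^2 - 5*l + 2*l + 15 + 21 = 5*a^2 - 27*a - 3*l^2 + l*(2*a - 3) + 36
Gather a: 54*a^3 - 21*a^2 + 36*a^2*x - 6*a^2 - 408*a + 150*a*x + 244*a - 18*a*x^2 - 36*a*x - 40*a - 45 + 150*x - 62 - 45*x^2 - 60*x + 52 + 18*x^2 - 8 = 54*a^3 + a^2*(36*x - 27) + a*(-18*x^2 + 114*x - 204) - 27*x^2 + 90*x - 63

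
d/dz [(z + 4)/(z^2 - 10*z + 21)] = (z^2 - 10*z - 2*(z - 5)*(z + 4) + 21)/(z^2 - 10*z + 21)^2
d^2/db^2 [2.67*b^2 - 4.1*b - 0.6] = 5.34000000000000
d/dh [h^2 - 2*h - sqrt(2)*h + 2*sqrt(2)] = 2*h - 2 - sqrt(2)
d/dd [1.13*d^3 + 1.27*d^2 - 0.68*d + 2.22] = 3.39*d^2 + 2.54*d - 0.68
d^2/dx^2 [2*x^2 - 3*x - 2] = 4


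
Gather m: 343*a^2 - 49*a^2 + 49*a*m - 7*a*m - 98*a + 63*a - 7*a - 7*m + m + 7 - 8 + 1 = 294*a^2 - 42*a + m*(42*a - 6)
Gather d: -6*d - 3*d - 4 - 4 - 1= -9*d - 9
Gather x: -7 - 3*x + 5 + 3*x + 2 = 0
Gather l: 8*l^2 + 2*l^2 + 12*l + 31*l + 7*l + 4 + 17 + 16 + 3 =10*l^2 + 50*l + 40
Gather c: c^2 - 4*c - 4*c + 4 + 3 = c^2 - 8*c + 7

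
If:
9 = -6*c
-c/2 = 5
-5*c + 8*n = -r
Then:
No Solution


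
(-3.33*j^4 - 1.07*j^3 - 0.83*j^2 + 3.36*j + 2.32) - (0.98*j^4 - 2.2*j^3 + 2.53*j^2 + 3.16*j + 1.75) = -4.31*j^4 + 1.13*j^3 - 3.36*j^2 + 0.2*j + 0.57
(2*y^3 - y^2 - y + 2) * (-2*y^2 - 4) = -4*y^5 + 2*y^4 - 6*y^3 + 4*y - 8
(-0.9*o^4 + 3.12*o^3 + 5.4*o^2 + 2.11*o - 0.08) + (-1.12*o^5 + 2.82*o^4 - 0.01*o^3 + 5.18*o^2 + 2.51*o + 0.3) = -1.12*o^5 + 1.92*o^4 + 3.11*o^3 + 10.58*o^2 + 4.62*o + 0.22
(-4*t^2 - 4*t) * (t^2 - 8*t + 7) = -4*t^4 + 28*t^3 + 4*t^2 - 28*t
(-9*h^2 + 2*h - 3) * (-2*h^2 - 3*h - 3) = 18*h^4 + 23*h^3 + 27*h^2 + 3*h + 9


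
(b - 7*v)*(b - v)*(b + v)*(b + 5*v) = b^4 - 2*b^3*v - 36*b^2*v^2 + 2*b*v^3 + 35*v^4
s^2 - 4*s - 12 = (s - 6)*(s + 2)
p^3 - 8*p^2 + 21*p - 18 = (p - 3)^2*(p - 2)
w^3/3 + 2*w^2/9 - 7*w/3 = w*(w/3 + 1)*(w - 7/3)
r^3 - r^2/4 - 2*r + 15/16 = (r - 5/4)*(r - 1/2)*(r + 3/2)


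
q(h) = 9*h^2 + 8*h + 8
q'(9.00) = 170.00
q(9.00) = 809.00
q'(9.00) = 170.00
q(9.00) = 809.00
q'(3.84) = 77.12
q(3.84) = 171.43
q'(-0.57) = -2.26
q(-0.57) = 6.36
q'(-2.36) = -34.48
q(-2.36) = 39.25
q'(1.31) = 31.58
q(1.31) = 33.92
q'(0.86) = 23.48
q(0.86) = 21.54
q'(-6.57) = -110.26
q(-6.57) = 343.92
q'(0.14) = 10.52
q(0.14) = 9.30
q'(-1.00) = -10.00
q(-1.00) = 9.00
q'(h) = 18*h + 8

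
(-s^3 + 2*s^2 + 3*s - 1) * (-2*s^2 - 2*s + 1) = 2*s^5 - 2*s^4 - 11*s^3 - 2*s^2 + 5*s - 1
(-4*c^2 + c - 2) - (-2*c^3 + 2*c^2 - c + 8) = 2*c^3 - 6*c^2 + 2*c - 10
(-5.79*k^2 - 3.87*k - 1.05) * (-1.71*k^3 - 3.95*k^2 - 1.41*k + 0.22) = 9.9009*k^5 + 29.4882*k^4 + 25.2459*k^3 + 8.3304*k^2 + 0.6291*k - 0.231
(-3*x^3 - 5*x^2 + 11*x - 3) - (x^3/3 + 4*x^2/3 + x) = -10*x^3/3 - 19*x^2/3 + 10*x - 3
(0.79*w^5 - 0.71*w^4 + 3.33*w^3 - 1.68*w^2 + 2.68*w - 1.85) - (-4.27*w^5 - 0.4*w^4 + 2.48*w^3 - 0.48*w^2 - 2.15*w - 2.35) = 5.06*w^5 - 0.31*w^4 + 0.85*w^3 - 1.2*w^2 + 4.83*w + 0.5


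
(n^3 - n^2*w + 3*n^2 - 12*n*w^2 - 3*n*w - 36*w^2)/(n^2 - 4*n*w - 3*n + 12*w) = (n^2 + 3*n*w + 3*n + 9*w)/(n - 3)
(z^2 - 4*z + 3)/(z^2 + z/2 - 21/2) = 2*(z - 1)/(2*z + 7)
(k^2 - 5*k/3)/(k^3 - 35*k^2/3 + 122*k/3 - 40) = k/(k^2 - 10*k + 24)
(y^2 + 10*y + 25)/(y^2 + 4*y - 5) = (y + 5)/(y - 1)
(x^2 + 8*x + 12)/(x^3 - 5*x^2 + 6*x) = (x^2 + 8*x + 12)/(x*(x^2 - 5*x + 6))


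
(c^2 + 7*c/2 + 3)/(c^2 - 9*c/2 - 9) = (c + 2)/(c - 6)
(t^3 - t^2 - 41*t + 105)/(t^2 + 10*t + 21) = (t^2 - 8*t + 15)/(t + 3)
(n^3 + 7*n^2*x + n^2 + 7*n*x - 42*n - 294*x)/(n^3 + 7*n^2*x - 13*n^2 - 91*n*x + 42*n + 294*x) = (n + 7)/(n - 7)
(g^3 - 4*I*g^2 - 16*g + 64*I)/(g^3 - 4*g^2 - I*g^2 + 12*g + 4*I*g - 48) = (g + 4)/(g + 3*I)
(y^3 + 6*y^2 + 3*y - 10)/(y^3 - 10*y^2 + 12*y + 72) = (y^2 + 4*y - 5)/(y^2 - 12*y + 36)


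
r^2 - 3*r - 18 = (r - 6)*(r + 3)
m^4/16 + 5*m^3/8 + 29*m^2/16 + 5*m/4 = m*(m/4 + 1/4)*(m/4 + 1)*(m + 5)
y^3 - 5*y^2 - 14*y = y*(y - 7)*(y + 2)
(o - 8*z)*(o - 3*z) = o^2 - 11*o*z + 24*z^2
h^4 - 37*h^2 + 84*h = h*(h - 4)*(h - 3)*(h + 7)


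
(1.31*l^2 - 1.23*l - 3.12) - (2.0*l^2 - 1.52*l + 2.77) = -0.69*l^2 + 0.29*l - 5.89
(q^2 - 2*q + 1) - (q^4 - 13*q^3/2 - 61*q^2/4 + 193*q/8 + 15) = -q^4 + 13*q^3/2 + 65*q^2/4 - 209*q/8 - 14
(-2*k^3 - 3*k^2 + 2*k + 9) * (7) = -14*k^3 - 21*k^2 + 14*k + 63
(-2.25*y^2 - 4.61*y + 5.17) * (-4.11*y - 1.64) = 9.2475*y^3 + 22.6371*y^2 - 13.6883*y - 8.4788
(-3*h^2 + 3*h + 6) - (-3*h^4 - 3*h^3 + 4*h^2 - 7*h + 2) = 3*h^4 + 3*h^3 - 7*h^2 + 10*h + 4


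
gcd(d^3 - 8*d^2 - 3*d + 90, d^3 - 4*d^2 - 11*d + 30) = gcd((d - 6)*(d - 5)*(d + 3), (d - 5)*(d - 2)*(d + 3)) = d^2 - 2*d - 15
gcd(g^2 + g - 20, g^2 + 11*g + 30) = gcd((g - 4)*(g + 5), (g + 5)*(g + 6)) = g + 5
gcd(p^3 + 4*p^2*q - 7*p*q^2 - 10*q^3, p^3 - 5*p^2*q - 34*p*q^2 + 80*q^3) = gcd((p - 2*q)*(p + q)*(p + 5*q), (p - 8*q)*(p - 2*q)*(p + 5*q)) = p^2 + 3*p*q - 10*q^2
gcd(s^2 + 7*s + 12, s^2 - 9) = s + 3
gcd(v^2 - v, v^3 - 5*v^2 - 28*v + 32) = v - 1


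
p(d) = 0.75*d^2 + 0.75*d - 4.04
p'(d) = 1.5*d + 0.75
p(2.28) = 1.57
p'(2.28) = 4.17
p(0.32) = -3.72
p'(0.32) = 1.23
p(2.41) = 2.12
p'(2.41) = 4.36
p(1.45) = -1.38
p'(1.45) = 2.92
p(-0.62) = -4.22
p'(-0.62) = -0.18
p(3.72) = 9.13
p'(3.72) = 6.33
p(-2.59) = -0.95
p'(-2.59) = -3.14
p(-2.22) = -2.01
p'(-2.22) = -2.58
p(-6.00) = 18.46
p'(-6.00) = -8.25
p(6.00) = 27.46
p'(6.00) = 9.75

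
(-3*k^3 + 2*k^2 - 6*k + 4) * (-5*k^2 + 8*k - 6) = 15*k^5 - 34*k^4 + 64*k^3 - 80*k^2 + 68*k - 24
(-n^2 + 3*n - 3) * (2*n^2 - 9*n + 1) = -2*n^4 + 15*n^3 - 34*n^2 + 30*n - 3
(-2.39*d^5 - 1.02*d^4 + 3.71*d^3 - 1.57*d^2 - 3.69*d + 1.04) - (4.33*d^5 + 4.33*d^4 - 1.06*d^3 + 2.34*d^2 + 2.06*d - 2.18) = -6.72*d^5 - 5.35*d^4 + 4.77*d^3 - 3.91*d^2 - 5.75*d + 3.22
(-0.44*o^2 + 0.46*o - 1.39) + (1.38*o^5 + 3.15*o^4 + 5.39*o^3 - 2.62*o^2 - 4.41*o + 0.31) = 1.38*o^5 + 3.15*o^4 + 5.39*o^3 - 3.06*o^2 - 3.95*o - 1.08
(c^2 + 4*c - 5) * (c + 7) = c^3 + 11*c^2 + 23*c - 35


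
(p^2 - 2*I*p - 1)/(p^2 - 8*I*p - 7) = (p - I)/(p - 7*I)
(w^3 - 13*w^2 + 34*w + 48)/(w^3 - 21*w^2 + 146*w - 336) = (w + 1)/(w - 7)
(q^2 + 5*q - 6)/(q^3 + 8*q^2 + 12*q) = (q - 1)/(q*(q + 2))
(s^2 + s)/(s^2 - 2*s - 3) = s/(s - 3)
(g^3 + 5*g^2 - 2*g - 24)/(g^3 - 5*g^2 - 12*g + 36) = (g + 4)/(g - 6)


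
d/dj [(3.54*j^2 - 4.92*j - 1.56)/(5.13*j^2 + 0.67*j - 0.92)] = (27.6114*j^2 + 9.492*j + 5.5716)/(26.3169*j^4 + 6.8742*j^3 - 8.9903*j^2 - 1.2328*j + 0.8464)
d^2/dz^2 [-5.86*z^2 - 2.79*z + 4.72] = -11.7200000000000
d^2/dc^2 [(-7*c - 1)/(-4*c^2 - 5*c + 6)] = 2*((7*c + 1)*(8*c + 5)^2 - 3*(28*c + 13)*(4*c^2 + 5*c - 6))/(4*c^2 + 5*c - 6)^3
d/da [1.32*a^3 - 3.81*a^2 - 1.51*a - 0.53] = 3.96*a^2 - 7.62*a - 1.51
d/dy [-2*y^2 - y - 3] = -4*y - 1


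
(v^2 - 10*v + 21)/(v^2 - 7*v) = (v - 3)/v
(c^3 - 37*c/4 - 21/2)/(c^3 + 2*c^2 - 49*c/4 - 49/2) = (2*c + 3)/(2*c + 7)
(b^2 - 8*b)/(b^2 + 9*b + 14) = b*(b - 8)/(b^2 + 9*b + 14)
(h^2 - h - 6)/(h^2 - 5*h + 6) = (h + 2)/(h - 2)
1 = 1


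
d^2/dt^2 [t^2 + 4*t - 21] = 2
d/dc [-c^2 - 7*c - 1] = -2*c - 7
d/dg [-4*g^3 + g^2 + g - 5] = -12*g^2 + 2*g + 1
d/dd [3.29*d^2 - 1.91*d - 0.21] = 6.58*d - 1.91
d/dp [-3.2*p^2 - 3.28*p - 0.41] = -6.4*p - 3.28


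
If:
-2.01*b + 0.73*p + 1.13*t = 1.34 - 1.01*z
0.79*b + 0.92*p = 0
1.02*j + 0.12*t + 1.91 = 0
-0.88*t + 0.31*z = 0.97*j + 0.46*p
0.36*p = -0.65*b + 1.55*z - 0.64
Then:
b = 1.12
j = -2.25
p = -0.97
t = 3.22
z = 0.66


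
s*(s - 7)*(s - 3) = s^3 - 10*s^2 + 21*s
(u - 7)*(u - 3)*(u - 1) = u^3 - 11*u^2 + 31*u - 21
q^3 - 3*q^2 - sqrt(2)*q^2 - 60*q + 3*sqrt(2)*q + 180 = (q - 3)*(q - 6*sqrt(2))*(q + 5*sqrt(2))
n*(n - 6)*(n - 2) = n^3 - 8*n^2 + 12*n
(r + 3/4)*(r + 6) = r^2 + 27*r/4 + 9/2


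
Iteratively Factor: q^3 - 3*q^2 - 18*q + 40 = (q - 2)*(q^2 - q - 20) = (q - 2)*(q + 4)*(q - 5)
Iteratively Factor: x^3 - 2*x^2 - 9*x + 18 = (x - 2)*(x^2 - 9) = (x - 2)*(x + 3)*(x - 3)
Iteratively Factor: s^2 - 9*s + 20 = (s - 5)*(s - 4)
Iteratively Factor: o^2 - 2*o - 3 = (o + 1)*(o - 3)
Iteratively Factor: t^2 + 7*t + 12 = (t + 4)*(t + 3)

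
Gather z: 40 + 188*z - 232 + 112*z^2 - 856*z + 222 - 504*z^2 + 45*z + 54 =-392*z^2 - 623*z + 84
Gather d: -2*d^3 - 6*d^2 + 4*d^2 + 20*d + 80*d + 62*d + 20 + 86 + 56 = -2*d^3 - 2*d^2 + 162*d + 162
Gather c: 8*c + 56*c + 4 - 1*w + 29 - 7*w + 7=64*c - 8*w + 40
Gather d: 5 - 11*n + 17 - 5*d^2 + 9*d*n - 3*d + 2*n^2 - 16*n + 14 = -5*d^2 + d*(9*n - 3) + 2*n^2 - 27*n + 36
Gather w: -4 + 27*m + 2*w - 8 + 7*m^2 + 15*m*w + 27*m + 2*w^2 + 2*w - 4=7*m^2 + 54*m + 2*w^2 + w*(15*m + 4) - 16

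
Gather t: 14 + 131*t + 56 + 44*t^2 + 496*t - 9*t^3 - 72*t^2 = -9*t^3 - 28*t^2 + 627*t + 70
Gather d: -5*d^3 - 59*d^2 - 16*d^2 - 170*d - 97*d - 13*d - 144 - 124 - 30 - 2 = -5*d^3 - 75*d^2 - 280*d - 300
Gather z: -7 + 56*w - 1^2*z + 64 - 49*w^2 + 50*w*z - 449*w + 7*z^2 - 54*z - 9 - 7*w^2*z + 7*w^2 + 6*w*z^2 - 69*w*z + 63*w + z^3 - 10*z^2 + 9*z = -42*w^2 - 330*w + z^3 + z^2*(6*w - 3) + z*(-7*w^2 - 19*w - 46) + 48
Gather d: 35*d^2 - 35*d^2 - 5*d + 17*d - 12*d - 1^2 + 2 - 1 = 0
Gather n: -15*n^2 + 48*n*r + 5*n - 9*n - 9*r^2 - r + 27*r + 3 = -15*n^2 + n*(48*r - 4) - 9*r^2 + 26*r + 3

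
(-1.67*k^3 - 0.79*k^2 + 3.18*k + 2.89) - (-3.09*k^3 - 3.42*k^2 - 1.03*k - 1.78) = 1.42*k^3 + 2.63*k^2 + 4.21*k + 4.67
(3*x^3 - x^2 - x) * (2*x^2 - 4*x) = 6*x^5 - 14*x^4 + 2*x^3 + 4*x^2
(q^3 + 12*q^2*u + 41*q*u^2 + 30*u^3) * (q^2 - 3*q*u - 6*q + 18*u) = q^5 + 9*q^4*u - 6*q^4 + 5*q^3*u^2 - 54*q^3*u - 93*q^2*u^3 - 30*q^2*u^2 - 90*q*u^4 + 558*q*u^3 + 540*u^4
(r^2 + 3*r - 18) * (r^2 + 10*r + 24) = r^4 + 13*r^3 + 36*r^2 - 108*r - 432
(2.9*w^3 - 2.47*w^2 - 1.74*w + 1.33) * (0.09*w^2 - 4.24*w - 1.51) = 0.261*w^5 - 12.5183*w^4 + 5.9372*w^3 + 11.227*w^2 - 3.0118*w - 2.0083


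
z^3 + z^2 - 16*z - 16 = (z - 4)*(z + 1)*(z + 4)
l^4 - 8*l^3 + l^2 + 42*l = l*(l - 7)*(l - 3)*(l + 2)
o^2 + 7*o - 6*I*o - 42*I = (o + 7)*(o - 6*I)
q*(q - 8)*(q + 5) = q^3 - 3*q^2 - 40*q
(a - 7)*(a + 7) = a^2 - 49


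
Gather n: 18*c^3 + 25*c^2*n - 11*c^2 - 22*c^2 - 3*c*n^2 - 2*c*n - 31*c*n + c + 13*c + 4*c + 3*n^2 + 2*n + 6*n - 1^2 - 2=18*c^3 - 33*c^2 + 18*c + n^2*(3 - 3*c) + n*(25*c^2 - 33*c + 8) - 3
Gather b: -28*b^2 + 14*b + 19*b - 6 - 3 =-28*b^2 + 33*b - 9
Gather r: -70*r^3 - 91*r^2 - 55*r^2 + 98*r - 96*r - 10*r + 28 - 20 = -70*r^3 - 146*r^2 - 8*r + 8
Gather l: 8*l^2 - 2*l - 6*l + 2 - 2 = 8*l^2 - 8*l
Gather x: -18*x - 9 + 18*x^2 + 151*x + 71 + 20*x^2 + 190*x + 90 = 38*x^2 + 323*x + 152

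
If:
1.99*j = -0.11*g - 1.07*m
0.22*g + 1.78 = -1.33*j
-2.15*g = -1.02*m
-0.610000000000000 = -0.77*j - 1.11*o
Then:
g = 1.31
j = -1.55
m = 2.76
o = 1.63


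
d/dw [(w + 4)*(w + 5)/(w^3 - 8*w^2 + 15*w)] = (-w^4 - 18*w^3 + 27*w^2 + 320*w - 300)/(w^2*(w^4 - 16*w^3 + 94*w^2 - 240*w + 225))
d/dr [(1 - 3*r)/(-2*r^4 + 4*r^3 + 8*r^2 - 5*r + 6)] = (-18*r^4 + 32*r^3 + 12*r^2 - 16*r - 13)/(4*r^8 - 16*r^7 - 16*r^6 + 84*r^5 - 32*r^3 + 121*r^2 - 60*r + 36)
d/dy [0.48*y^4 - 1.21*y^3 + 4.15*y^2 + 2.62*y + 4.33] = 1.92*y^3 - 3.63*y^2 + 8.3*y + 2.62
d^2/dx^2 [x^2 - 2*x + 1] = 2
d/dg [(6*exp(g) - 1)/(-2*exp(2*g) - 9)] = (12*exp(2*g) - 4*exp(g) - 54)*exp(g)/(4*exp(4*g) + 36*exp(2*g) + 81)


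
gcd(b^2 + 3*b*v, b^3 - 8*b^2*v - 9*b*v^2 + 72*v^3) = b + 3*v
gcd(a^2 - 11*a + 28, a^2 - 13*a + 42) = a - 7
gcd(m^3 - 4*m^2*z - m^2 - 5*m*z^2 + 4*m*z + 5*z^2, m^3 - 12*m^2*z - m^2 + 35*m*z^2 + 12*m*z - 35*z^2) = -m^2 + 5*m*z + m - 5*z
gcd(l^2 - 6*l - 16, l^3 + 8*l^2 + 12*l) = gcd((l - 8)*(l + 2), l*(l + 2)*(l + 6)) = l + 2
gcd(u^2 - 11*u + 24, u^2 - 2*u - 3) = u - 3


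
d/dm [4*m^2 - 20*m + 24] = 8*m - 20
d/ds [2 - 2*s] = -2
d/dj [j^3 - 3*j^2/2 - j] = 3*j^2 - 3*j - 1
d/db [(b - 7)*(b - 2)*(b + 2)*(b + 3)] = 4*b^3 - 12*b^2 - 50*b + 16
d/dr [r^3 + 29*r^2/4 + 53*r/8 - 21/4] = 3*r^2 + 29*r/2 + 53/8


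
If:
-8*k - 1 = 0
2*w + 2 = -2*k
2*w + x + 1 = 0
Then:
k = -1/8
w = -7/8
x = 3/4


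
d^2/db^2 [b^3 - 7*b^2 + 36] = 6*b - 14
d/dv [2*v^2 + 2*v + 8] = 4*v + 2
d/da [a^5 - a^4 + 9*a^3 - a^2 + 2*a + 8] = 5*a^4 - 4*a^3 + 27*a^2 - 2*a + 2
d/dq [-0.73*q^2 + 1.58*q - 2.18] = 1.58 - 1.46*q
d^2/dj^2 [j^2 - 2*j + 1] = 2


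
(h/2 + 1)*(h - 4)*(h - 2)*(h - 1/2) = h^4/2 - 9*h^3/4 - h^2 + 9*h - 4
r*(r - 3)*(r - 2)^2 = r^4 - 7*r^3 + 16*r^2 - 12*r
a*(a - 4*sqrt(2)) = a^2 - 4*sqrt(2)*a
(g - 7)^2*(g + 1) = g^3 - 13*g^2 + 35*g + 49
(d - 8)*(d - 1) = d^2 - 9*d + 8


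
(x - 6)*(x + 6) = x^2 - 36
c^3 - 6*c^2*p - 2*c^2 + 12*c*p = c*(c - 2)*(c - 6*p)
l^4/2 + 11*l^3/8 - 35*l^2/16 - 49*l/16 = l*(l/2 + 1/2)*(l - 7/4)*(l + 7/2)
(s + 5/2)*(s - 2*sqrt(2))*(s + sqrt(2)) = s^3 - sqrt(2)*s^2 + 5*s^2/2 - 4*s - 5*sqrt(2)*s/2 - 10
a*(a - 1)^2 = a^3 - 2*a^2 + a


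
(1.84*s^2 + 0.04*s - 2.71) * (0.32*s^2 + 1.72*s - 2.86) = 0.5888*s^4 + 3.1776*s^3 - 6.0608*s^2 - 4.7756*s + 7.7506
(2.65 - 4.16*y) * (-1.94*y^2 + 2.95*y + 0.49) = 8.0704*y^3 - 17.413*y^2 + 5.7791*y + 1.2985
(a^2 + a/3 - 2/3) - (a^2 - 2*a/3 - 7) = a + 19/3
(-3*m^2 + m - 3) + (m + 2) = -3*m^2 + 2*m - 1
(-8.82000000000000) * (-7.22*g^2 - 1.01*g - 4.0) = 63.6804*g^2 + 8.9082*g + 35.28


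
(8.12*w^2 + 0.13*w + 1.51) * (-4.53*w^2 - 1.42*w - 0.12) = -36.7836*w^4 - 12.1193*w^3 - 7.9993*w^2 - 2.1598*w - 0.1812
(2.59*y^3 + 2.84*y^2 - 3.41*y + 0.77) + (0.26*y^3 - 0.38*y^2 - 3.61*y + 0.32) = 2.85*y^3 + 2.46*y^2 - 7.02*y + 1.09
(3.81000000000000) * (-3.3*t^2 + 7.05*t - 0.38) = -12.573*t^2 + 26.8605*t - 1.4478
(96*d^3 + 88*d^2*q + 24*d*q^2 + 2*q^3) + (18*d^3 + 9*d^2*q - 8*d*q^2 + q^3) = 114*d^3 + 97*d^2*q + 16*d*q^2 + 3*q^3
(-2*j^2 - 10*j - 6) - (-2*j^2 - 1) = -10*j - 5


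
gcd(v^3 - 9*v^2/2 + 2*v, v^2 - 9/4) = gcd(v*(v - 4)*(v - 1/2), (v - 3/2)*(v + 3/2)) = 1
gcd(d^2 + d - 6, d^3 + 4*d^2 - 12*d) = d - 2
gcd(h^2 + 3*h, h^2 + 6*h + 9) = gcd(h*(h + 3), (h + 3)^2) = h + 3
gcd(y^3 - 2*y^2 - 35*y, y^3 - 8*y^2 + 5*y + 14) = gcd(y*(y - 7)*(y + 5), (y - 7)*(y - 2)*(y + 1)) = y - 7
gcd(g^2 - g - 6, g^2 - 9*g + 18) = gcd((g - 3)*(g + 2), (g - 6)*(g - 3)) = g - 3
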